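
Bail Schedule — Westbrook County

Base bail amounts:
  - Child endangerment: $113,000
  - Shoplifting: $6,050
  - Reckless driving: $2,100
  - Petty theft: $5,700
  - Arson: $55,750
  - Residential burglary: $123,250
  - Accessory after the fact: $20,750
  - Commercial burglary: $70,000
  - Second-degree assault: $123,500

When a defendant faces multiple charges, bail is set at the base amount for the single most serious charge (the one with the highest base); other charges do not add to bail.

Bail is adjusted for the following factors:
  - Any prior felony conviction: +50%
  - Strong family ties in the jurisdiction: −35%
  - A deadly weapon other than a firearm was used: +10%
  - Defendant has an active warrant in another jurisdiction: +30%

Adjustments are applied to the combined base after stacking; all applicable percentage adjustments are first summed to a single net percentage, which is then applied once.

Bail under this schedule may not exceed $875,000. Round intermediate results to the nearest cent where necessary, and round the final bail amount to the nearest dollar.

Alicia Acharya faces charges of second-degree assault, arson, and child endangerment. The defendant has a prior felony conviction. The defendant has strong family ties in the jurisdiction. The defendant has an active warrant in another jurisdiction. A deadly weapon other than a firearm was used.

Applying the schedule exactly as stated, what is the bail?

Base amounts from the schedule: second-degree assault $123,500; arson $55,750; child endangerment $113,000.
Stacking rule: use the highest base only. Highest is second-degree assault at $123,500. Combined base = $123,500.
Net percentage adjustment: +50% −35% +10% +30% = +55%. $123,500 × 1.55 = $191,425.
$191,425 is within the $875,000 maximum.

$191,425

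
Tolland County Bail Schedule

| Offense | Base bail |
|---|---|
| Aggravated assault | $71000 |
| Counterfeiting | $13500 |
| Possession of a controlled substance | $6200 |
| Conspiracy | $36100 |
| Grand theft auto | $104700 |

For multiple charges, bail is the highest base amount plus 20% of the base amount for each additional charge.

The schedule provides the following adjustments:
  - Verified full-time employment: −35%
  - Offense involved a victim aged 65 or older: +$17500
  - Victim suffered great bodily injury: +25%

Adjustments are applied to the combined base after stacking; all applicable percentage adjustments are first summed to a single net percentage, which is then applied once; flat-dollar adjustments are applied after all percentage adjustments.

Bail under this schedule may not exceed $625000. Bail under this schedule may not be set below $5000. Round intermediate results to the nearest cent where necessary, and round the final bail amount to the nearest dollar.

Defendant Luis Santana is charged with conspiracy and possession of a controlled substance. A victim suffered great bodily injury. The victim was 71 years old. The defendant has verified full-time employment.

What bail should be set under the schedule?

$51106

Base amounts from the schedule: conspiracy $36100; possession of a controlled substance $6200.
Stacking rule: highest base plus 20% of each additional charge. Highest is conspiracy at $36100. Additional: $6200 × 20% = $1240. Combined base = $36100 + $1240 = $37340.
Net percentage adjustment: −35% +25% = −10%. $37340 × 0.9 = $33606.
Offense involved a victim aged 65 or older (+$17500 flat): $33606 + $17500 = $51106.
$51106 is within the $625000 maximum.
$51106 is at or above the $5000 minimum.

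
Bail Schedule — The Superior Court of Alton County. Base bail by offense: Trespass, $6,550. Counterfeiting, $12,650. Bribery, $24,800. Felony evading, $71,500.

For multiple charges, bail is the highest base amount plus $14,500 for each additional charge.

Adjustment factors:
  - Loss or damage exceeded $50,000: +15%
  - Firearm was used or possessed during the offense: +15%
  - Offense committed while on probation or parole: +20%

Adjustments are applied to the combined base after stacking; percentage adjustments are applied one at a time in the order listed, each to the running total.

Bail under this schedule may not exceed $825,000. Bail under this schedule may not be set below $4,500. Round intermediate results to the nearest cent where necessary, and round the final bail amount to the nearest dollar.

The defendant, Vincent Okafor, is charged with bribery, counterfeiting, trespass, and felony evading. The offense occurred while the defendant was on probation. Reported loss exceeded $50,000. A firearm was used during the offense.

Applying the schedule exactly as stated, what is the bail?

$182,505

Base amounts from the schedule: bribery $24,800; counterfeiting $12,650; trespass $6,550; felony evading $71,500.
Stacking rule: highest base plus $14,500 per additional charge. Highest is felony evading at $71,500; 3 additional charges → +$43,500. Combined base = $115,000.
Loss or damage exceeded $50,000 (+15%): $115,000 × 1.15 = $132,250.
Firearm was used or possessed during the offense (+15%): $132,250 × 1.15 = $152,087.50.
Offense committed while on probation or parole (+20%): $152,087.50 × 1.2 = $182,505.
$182,505 is within the $825,000 maximum.
$182,505 is at or above the $4,500 minimum.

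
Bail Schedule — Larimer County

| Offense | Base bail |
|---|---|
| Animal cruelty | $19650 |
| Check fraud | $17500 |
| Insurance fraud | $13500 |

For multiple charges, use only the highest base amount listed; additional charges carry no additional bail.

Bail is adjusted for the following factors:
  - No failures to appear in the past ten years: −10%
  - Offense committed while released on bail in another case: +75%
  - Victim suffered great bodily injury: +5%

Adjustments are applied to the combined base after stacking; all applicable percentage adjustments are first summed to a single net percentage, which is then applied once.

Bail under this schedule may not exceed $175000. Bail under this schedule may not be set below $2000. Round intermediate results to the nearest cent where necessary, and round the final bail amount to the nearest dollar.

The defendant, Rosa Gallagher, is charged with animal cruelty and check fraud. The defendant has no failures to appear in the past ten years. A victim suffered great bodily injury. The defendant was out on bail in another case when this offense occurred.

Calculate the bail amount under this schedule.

Base amounts from the schedule: animal cruelty $19650; check fraud $17500.
Stacking rule: use the highest base only. Highest is animal cruelty at $19650. Combined base = $19650.
Net percentage adjustment: −10% +75% +5% = +70%. $19650 × 1.7 = $33405.
$33405 is within the $175000 maximum.
$33405 is at or above the $2000 minimum.

$33405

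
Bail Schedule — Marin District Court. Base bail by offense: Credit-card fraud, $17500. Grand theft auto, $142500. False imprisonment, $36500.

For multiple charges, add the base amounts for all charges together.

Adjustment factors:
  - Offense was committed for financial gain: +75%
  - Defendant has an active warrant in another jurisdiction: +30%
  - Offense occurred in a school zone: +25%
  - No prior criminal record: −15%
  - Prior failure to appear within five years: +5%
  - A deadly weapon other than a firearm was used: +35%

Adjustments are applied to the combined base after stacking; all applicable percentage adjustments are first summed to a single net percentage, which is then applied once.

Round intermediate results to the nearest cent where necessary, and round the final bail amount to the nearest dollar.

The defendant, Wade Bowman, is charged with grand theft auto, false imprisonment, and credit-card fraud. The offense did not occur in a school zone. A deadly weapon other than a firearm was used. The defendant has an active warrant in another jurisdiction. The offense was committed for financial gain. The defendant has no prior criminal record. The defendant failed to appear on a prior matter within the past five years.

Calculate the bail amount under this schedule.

$451950

Base amounts from the schedule: grand theft auto $142500; false imprisonment $36500; credit-card fraud $17500.
Stacking rule: sum of all bases. $142500 + $36500 + $17500 = $196500.
Net percentage adjustment: +75% +30% −15% +5% +35% = +130%. $196500 × 2.3 = $451950.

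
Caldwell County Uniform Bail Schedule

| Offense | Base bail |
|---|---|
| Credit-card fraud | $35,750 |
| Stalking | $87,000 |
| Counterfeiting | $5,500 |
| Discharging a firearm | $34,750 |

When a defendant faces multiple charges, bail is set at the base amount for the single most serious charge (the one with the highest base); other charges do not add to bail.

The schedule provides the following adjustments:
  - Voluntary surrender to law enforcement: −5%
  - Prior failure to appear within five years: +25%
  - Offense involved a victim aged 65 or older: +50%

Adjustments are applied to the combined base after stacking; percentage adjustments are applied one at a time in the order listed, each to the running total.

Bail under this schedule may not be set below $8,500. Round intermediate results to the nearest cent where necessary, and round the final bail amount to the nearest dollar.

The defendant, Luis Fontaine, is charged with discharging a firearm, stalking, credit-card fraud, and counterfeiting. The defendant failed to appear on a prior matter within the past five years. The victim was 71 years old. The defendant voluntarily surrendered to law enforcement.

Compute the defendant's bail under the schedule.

Base amounts from the schedule: discharging a firearm $34,750; stalking $87,000; credit-card fraud $35,750; counterfeiting $5,500.
Stacking rule: use the highest base only. Highest is stalking at $87,000. Combined base = $87,000.
Voluntary surrender to law enforcement (−5%): $87,000 × 0.95 = $82,650.
Prior failure to appear within five years (+25%): $82,650 × 1.25 = $103,312.50.
Offense involved a victim aged 65 or older (+50%): $103,312.50 × 1.5 = $154,968.75.
$154,968.75 is at or above the $8,500 minimum.
Rounded to the nearest dollar: $154,969.

$154,969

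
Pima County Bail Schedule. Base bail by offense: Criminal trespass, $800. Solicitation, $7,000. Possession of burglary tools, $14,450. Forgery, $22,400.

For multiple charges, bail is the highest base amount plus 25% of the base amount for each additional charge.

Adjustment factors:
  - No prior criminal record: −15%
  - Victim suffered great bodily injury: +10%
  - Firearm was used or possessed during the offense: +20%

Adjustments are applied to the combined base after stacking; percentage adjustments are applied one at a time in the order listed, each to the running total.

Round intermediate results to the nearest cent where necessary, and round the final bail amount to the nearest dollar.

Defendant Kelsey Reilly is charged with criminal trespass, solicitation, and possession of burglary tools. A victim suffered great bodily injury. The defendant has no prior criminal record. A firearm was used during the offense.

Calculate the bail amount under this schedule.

$18,401

Base amounts from the schedule: criminal trespass $800; solicitation $7,000; possession of burglary tools $14,450.
Stacking rule: highest base plus 25% of each additional charge. Highest is possession of burglary tools at $14,450. Additional: $800 × 25% = $200; $7,000 × 25% = $1,750. Combined base = $14,450 + $1,950 = $16,400.
No prior criminal record (−15%): $16,400 × 0.85 = $13,940.
Victim suffered great bodily injury (+10%): $13,940 × 1.1 = $15,334.
Firearm was used or possessed during the offense (+20%): $15,334 × 1.2 = $18,400.80.
Rounded to the nearest dollar: $18,401.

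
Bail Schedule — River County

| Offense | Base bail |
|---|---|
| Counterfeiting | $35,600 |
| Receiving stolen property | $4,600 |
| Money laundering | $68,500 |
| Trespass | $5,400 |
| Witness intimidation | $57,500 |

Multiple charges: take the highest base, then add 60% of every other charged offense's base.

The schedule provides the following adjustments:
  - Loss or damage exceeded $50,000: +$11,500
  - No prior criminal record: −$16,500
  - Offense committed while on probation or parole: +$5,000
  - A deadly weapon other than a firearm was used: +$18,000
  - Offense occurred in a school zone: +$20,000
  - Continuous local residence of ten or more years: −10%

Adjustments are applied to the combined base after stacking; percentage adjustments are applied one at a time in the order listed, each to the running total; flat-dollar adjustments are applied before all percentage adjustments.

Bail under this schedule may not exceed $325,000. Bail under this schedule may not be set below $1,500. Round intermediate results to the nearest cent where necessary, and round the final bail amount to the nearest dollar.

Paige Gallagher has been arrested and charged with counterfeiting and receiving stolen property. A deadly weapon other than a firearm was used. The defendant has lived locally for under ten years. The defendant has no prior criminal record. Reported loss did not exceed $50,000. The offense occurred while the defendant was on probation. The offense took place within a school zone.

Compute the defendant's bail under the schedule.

Base amounts from the schedule: counterfeiting $35,600; receiving stolen property $4,600.
Stacking rule: highest base plus 60% of each additional charge. Highest is counterfeiting at $35,600. Additional: $4,600 × 60% = $2,760. Combined base = $35,600 + $2,760 = $38,360.
No prior criminal record (−$16,500 flat): $38,360 − $16,500 = $21,860.
Offense committed while on probation or parole (+$5,000 flat): $21,860 + $5,000 = $26,860.
A deadly weapon other than a firearm was used (+$18,000 flat): $26,860 + $18,000 = $44,860.
Offense occurred in a school zone (+$20,000 flat): $44,860 + $20,000 = $64,860.
$64,860 is within the $325,000 maximum.
$64,860 is at or above the $1,500 minimum.

$64,860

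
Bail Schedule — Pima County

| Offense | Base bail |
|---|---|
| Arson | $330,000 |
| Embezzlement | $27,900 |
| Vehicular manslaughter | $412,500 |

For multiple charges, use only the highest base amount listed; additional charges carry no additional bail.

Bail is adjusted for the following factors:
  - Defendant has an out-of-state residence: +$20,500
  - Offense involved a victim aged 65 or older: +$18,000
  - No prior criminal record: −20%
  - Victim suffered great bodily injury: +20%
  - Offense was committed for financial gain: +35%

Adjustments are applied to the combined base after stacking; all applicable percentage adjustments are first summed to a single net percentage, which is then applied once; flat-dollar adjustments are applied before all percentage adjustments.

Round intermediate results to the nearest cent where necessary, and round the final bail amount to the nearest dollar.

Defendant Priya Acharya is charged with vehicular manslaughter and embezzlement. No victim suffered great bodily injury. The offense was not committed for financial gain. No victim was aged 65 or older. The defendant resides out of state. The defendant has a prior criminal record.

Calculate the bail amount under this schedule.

Base amounts from the schedule: vehicular manslaughter $412,500; embezzlement $27,900.
Stacking rule: use the highest base only. Highest is vehicular manslaughter at $412,500. Combined base = $412,500.
Defendant has an out-of-state residence (+$20,500 flat): $412,500 + $20,500 = $433,000.

$433,000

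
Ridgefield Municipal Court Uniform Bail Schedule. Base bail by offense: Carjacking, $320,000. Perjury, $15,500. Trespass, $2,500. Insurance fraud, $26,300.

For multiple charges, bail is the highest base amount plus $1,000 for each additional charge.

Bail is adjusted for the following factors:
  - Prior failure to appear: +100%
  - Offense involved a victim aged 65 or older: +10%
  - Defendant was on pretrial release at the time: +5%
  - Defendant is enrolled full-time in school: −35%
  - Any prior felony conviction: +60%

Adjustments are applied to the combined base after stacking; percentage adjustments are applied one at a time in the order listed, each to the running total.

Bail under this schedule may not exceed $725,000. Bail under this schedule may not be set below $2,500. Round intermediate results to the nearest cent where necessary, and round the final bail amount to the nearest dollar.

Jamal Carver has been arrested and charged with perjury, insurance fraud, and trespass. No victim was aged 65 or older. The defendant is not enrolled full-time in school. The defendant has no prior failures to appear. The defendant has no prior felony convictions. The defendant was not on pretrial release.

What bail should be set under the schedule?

Base amounts from the schedule: perjury $15,500; insurance fraud $26,300; trespass $2,500.
Stacking rule: highest base plus $1,000 per additional charge. Highest is insurance fraud at $26,300; 2 additional charges → +$2,000. Combined base = $28,300.
No adjustment factors apply to this defendant.
$28,300 is within the $725,000 maximum.
$28,300 is at or above the $2,500 minimum.

$28,300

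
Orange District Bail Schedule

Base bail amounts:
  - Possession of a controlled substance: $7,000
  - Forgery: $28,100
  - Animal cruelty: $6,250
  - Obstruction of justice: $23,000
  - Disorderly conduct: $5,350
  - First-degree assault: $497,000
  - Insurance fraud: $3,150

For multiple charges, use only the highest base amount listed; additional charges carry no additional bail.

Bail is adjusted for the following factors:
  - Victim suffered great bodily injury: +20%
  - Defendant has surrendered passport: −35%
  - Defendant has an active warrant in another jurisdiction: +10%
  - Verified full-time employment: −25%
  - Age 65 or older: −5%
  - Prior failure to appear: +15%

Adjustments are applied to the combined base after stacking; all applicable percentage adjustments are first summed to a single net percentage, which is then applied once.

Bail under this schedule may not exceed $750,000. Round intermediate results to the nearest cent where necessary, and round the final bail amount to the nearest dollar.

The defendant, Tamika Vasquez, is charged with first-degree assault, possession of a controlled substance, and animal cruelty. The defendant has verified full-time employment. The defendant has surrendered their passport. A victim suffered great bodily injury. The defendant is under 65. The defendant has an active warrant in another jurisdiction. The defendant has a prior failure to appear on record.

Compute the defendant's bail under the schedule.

$422,450

Base amounts from the schedule: first-degree assault $497,000; possession of a controlled substance $7,000; animal cruelty $6,250.
Stacking rule: use the highest base only. Highest is first-degree assault at $497,000. Combined base = $497,000.
Net percentage adjustment: +20% −35% +10% −25% +15% = −15%. $497,000 × 0.85 = $422,450.
$422,450 is within the $750,000 maximum.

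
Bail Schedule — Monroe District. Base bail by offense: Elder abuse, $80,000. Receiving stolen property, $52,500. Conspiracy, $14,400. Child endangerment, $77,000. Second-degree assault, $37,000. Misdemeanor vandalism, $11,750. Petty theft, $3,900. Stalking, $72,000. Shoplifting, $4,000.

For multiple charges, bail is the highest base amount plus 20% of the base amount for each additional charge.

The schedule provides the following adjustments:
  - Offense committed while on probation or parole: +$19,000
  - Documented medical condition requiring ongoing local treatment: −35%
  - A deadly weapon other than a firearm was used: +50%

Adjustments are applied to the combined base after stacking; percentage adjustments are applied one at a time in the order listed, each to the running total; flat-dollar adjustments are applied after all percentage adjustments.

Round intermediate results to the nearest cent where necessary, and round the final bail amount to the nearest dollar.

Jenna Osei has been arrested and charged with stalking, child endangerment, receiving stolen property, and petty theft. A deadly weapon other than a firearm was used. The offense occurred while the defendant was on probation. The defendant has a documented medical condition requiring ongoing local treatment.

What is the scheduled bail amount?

Base amounts from the schedule: stalking $72,000; child endangerment $77,000; receiving stolen property $52,500; petty theft $3,900.
Stacking rule: highest base plus 20% of each additional charge. Highest is child endangerment at $77,000. Additional: $72,000 × 20% = $14,400; $52,500 × 20% = $10,500; $3,900 × 20% = $780. Combined base = $77,000 + $25,680 = $102,680.
Documented medical condition requiring ongoing local treatment (−35%): $102,680 × 0.65 = $66,742.
A deadly weapon other than a firearm was used (+50%): $66,742 × 1.5 = $100,113.
Offense committed while on probation or parole (+$19,000 flat): $100,113 + $19,000 = $119,113.

$119,113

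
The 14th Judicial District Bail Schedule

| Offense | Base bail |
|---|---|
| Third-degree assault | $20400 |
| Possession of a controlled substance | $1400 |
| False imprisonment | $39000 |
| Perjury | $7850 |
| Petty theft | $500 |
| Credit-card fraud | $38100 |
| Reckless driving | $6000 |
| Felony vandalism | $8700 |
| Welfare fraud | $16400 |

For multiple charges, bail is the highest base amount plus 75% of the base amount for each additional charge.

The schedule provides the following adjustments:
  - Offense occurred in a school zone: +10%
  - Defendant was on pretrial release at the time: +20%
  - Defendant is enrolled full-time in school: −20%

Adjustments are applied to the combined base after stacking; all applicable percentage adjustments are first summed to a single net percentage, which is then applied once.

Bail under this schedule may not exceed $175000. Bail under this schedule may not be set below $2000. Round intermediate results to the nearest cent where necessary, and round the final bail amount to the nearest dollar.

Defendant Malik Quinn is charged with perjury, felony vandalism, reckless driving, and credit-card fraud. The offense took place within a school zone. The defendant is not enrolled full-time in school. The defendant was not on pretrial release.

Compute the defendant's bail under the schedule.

Base amounts from the schedule: perjury $7850; felony vandalism $8700; reckless driving $6000; credit-card fraud $38100.
Stacking rule: highest base plus 75% of each additional charge. Highest is credit-card fraud at $38100. Additional: $7850 × 75% = $5887.50; $8700 × 75% = $6525; $6000 × 75% = $4500. Combined base = $38100 + $16912.50 = $55012.50.
Offense occurred in a school zone (+10%): $55012.50 × 1.1 = $60513.75.
$60513.75 is within the $175000 maximum.
$60513.75 is at or above the $2000 minimum.
Rounded to the nearest dollar: $60514.

$60514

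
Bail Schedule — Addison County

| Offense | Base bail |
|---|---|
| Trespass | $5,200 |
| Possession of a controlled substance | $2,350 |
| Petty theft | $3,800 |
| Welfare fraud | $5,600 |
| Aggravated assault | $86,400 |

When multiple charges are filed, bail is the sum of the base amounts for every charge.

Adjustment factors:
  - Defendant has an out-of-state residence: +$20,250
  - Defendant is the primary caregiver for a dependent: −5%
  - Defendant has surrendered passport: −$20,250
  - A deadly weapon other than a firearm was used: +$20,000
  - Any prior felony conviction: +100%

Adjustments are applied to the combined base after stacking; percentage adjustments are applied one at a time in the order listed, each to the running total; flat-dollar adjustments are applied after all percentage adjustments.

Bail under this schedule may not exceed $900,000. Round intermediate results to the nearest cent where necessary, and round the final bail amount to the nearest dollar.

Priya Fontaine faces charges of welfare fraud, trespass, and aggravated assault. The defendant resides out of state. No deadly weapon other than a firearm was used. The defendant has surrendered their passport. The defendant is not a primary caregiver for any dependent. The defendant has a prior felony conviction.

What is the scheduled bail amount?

$194,400

Base amounts from the schedule: welfare fraud $5,600; trespass $5,200; aggravated assault $86,400.
Stacking rule: sum of all bases. $5,600 + $5,200 + $86,400 = $97,200.
Any prior felony conviction (+100%): $97,200 × 2 = $194,400.
Defendant has an out-of-state residence (+$20,250 flat): $194,400 + $20,250 = $214,650.
Defendant has surrendered passport (−$20,250 flat): $214,650 − $20,250 = $194,400.
$194,400 is within the $900,000 maximum.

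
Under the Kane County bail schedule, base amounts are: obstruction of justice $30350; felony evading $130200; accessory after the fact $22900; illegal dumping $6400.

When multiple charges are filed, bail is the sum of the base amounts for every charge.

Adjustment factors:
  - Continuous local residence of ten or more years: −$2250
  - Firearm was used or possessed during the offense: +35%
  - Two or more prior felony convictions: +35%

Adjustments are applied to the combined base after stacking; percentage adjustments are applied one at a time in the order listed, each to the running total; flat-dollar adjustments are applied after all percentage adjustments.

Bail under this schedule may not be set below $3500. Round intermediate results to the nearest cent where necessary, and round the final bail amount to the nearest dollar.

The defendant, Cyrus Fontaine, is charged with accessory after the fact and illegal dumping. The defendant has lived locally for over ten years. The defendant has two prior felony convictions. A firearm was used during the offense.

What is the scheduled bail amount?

$51149

Base amounts from the schedule: accessory after the fact $22900; illegal dumping $6400.
Stacking rule: sum of all bases. $22900 + $6400 = $29300.
Firearm was used or possessed during the offense (+35%): $29300 × 1.35 = $39555.
Two or more prior felony convictions (+35%): $39555 × 1.35 = $53399.25.
Continuous local residence of ten or more years (−$2250 flat): $53399.25 − $2250 = $51149.25.
$51149.25 is at or above the $3500 minimum.
Rounded to the nearest dollar: $51149.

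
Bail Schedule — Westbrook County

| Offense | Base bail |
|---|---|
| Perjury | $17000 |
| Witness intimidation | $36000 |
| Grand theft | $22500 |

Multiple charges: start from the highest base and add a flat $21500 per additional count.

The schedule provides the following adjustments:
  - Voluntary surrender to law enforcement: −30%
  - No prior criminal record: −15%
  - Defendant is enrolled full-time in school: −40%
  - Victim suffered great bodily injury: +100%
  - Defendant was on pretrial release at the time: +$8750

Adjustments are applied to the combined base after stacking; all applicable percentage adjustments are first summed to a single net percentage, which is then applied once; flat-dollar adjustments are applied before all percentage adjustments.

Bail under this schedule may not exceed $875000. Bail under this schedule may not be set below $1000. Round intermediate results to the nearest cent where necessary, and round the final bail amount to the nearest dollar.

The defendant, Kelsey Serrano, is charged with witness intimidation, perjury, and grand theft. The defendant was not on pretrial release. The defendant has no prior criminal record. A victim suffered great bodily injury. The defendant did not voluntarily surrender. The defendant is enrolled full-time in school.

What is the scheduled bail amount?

Base amounts from the schedule: witness intimidation $36000; perjury $17000; grand theft $22500.
Stacking rule: highest base plus $21500 per additional charge. Highest is witness intimidation at $36000; 2 additional charges → +$43000. Combined base = $79000.
Net percentage adjustment: −15% −40% +100% = +45%. $79000 × 1.45 = $114550.
$114550 is within the $875000 maximum.
$114550 is at or above the $1000 minimum.

$114550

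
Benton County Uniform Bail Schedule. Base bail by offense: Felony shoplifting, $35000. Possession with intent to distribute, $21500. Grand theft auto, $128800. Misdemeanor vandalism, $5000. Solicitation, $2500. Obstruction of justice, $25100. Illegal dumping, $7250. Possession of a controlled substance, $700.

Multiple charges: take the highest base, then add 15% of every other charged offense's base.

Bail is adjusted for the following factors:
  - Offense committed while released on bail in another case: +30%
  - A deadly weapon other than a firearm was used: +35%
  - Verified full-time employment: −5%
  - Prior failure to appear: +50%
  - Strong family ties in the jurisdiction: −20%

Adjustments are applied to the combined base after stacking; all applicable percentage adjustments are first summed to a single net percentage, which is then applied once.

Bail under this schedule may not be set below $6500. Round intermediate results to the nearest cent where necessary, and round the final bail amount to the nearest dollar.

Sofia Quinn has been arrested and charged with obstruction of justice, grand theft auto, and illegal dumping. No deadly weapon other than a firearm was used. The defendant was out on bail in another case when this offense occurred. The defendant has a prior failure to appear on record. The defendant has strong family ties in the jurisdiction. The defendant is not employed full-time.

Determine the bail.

Base amounts from the schedule: obstruction of justice $25100; grand theft auto $128800; illegal dumping $7250.
Stacking rule: highest base plus 15% of each additional charge. Highest is grand theft auto at $128800. Additional: $25100 × 15% = $3765; $7250 × 15% = $1087.50. Combined base = $128800 + $4852.50 = $133652.50.
Net percentage adjustment: +30% +50% −20% = +60%. $133652.50 × 1.6 = $213844.
$213844 is at or above the $6500 minimum.

$213844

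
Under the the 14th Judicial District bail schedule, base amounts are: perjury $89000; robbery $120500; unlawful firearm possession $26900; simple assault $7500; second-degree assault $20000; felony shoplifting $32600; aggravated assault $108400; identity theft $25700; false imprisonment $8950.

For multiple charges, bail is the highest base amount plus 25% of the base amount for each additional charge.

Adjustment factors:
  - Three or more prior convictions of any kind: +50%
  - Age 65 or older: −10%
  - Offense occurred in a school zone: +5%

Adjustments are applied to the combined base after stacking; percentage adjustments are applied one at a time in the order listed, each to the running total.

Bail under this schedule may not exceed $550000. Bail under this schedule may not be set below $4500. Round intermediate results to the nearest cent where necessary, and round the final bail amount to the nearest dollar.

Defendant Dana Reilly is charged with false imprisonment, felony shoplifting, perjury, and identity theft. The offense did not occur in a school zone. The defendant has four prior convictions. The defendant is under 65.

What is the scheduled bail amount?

Base amounts from the schedule: false imprisonment $8950; felony shoplifting $32600; perjury $89000; identity theft $25700.
Stacking rule: highest base plus 25% of each additional charge. Highest is perjury at $89000. Additional: $8950 × 25% = $2237.50; $32600 × 25% = $8150; $25700 × 25% = $6425. Combined base = $89000 + $16812.50 = $105812.50.
Three or more prior convictions of any kind (+50%): $105812.50 × 1.5 = $158718.75.
$158718.75 is within the $550000 maximum.
$158718.75 is at or above the $4500 minimum.
Rounded to the nearest dollar: $158719.

$158719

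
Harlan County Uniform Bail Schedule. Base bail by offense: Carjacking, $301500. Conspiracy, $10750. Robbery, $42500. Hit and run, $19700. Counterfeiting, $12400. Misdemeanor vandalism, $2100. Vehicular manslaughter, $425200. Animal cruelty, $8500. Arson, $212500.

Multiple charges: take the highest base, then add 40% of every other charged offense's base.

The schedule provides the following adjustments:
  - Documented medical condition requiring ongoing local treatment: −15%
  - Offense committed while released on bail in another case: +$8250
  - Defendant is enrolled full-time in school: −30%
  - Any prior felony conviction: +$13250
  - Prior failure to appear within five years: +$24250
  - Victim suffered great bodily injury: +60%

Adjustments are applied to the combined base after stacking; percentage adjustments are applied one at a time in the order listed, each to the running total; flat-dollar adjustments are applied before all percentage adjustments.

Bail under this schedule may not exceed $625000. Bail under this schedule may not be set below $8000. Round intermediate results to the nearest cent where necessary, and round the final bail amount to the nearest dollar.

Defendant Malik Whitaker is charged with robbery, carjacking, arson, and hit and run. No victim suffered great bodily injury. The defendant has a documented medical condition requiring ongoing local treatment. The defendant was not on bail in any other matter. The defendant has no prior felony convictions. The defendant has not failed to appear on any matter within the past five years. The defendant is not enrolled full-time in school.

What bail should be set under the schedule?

$349673

Base amounts from the schedule: robbery $42500; carjacking $301500; arson $212500; hit and run $19700.
Stacking rule: highest base plus 40% of each additional charge. Highest is carjacking at $301500. Additional: $42500 × 40% = $17000; $212500 × 40% = $85000; $19700 × 40% = $7880. Combined base = $301500 + $109880 = $411380.
Documented medical condition requiring ongoing local treatment (−15%): $411380 × 0.85 = $349673.
$349673 is within the $625000 maximum.
$349673 is at or above the $8000 minimum.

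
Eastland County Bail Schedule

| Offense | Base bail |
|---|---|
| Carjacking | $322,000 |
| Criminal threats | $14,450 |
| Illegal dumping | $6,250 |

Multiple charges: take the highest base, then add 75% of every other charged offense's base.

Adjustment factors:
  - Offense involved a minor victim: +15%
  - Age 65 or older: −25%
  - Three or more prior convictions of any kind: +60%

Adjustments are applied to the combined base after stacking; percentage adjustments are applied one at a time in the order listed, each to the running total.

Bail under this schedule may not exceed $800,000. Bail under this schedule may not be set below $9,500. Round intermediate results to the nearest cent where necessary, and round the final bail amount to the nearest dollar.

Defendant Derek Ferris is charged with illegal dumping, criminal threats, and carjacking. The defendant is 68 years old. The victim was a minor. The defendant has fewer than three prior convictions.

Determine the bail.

Base amounts from the schedule: illegal dumping $6,250; criminal threats $14,450; carjacking $322,000.
Stacking rule: highest base plus 75% of each additional charge. Highest is carjacking at $322,000. Additional: $6,250 × 75% = $4,687.50; $14,450 × 75% = $10,837.50. Combined base = $322,000 + $15,525 = $337,525.
Offense involved a minor victim (+15%): $337,525 × 1.15 = $388,153.75.
Age 65 or older (−25%): $388,153.75 × 0.75 = $291,115.31.
$291,115.31 is within the $800,000 maximum.
$291,115.31 is at or above the $9,500 minimum.
Rounded to the nearest dollar: $291,115.

$291,115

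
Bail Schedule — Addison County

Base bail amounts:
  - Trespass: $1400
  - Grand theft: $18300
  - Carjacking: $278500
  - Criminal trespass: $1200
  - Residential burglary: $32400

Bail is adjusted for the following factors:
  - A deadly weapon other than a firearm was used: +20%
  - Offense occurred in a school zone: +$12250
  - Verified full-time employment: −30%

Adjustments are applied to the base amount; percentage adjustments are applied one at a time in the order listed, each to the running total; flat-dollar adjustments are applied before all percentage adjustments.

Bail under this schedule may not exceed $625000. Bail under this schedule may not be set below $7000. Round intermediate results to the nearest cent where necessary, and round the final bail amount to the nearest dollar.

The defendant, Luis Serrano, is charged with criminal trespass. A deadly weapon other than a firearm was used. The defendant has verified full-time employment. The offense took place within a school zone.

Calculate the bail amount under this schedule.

$11298

Base amounts from the schedule: criminal trespass $1200.
Single charge. Combined base = $1200.
Offense occurred in a school zone (+$12250 flat): $1200 + $12250 = $13450.
A deadly weapon other than a firearm was used (+20%): $13450 × 1.2 = $16140.
Verified full-time employment (−30%): $16140 × 0.7 = $11298.
$11298 is within the $625000 maximum.
$11298 is at or above the $7000 minimum.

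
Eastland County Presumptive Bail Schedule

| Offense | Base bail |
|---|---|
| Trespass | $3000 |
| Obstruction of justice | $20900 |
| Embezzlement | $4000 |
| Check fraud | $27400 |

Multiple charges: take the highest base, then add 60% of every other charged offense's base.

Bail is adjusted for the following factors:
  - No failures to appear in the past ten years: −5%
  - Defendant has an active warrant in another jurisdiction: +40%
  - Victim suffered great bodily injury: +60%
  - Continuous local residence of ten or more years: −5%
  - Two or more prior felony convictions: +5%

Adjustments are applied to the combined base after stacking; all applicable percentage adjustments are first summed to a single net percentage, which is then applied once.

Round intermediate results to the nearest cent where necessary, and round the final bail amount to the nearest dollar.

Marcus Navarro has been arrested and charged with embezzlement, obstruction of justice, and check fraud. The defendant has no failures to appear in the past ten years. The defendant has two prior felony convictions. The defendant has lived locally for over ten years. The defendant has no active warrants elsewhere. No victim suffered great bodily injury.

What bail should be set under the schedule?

$40223

Base amounts from the schedule: embezzlement $4000; obstruction of justice $20900; check fraud $27400.
Stacking rule: highest base plus 60% of each additional charge. Highest is check fraud at $27400. Additional: $4000 × 60% = $2400; $20900 × 60% = $12540. Combined base = $27400 + $14940 = $42340.
Net percentage adjustment: −5% −5% +5% = −5%. $42340 × 0.95 = $40223.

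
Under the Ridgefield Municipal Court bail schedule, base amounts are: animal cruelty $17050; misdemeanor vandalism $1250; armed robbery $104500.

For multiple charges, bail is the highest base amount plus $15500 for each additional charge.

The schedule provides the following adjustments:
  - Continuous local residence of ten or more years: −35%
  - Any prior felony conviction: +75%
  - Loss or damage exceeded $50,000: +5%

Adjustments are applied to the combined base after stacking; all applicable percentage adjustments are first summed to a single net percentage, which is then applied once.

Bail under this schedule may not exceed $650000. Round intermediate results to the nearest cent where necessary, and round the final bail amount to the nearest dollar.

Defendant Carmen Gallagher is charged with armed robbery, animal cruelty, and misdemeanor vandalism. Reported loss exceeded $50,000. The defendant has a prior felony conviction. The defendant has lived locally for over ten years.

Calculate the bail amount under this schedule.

$196475

Base amounts from the schedule: armed robbery $104500; animal cruelty $17050; misdemeanor vandalism $1250.
Stacking rule: highest base plus $15500 per additional charge. Highest is armed robbery at $104500; 2 additional charges → +$31000. Combined base = $135500.
Net percentage adjustment: −35% +75% +5% = +45%. $135500 × 1.45 = $196475.
$196475 is within the $650000 maximum.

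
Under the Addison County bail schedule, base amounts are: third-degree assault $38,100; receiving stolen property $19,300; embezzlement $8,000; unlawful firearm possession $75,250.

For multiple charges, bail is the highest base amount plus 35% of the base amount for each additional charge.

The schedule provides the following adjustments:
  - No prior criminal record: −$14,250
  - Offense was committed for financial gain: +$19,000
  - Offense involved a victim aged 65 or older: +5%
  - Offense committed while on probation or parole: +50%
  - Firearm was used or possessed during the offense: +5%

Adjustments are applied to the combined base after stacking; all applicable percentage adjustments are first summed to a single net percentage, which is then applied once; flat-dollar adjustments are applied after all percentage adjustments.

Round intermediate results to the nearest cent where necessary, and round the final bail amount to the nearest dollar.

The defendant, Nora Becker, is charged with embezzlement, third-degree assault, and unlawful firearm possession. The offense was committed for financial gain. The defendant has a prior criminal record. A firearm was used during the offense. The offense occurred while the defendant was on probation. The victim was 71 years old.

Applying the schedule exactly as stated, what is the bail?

$165,216

Base amounts from the schedule: embezzlement $8,000; third-degree assault $38,100; unlawful firearm possession $75,250.
Stacking rule: highest base plus 35% of each additional charge. Highest is unlawful firearm possession at $75,250. Additional: $8,000 × 35% = $2,800; $38,100 × 35% = $13,335. Combined base = $75,250 + $16,135 = $91,385.
Net percentage adjustment: +5% +50% +5% = +60%. $91,385 × 1.6 = $146,216.
Offense was committed for financial gain (+$19,000 flat): $146,216 + $19,000 = $165,216.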